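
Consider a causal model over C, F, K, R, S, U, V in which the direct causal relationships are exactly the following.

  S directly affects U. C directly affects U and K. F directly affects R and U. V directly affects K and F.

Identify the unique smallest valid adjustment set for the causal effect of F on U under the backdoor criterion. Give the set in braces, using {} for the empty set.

{}

Variables eligible for adjustment (non-descendants of F, excluding F and U): {C, K, S, V}.
Backdoor paths from F to U:
  P1: F <- V -> K <- C -> U
Each backdoor path contains an unconditioned collider, so every path is already blocked with the empty conditioning set:
  P1: blocked at collider K (neither it nor any descendant is in the conditioning set).
The empty set is therefore the unique smallest valid set.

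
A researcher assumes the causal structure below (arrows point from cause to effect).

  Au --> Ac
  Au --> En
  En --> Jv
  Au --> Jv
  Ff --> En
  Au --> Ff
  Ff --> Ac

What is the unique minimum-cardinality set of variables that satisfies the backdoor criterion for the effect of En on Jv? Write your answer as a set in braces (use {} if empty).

Variables eligible for adjustment (non-descendants of En, excluding En and Jv): {Ac, Au, Ff}.
Backdoor paths from En to Jv:
  P1: En <- Au -> Jv
  P2: En <- Ff <- Au -> Jv
  P3: En <- Ff -> Ac <- Au -> Jv
The empty set is not sufficient: P1 (En <- Au -> Jv) has no collider blocking it and no conditioned non-collider, so it is open.
Try {Au}:
  P1: blocked at fork node Au ∈ conditioning set.
  P2: blocked at fork node Au ∈ conditioning set.
  P3: blocked at collider Ac (neither it nor any descendant is in the conditioning set).
{Au} contains no descendant of En and blocks every backdoor path.
No other singleton works — e.g. {Ff} leaves P1 open — so {Au} is the unique smallest valid adjustment set.

{Au}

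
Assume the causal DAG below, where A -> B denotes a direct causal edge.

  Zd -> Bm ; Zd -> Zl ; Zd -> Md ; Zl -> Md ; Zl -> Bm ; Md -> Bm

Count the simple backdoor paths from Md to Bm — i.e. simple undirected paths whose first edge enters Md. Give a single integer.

4

A backdoor path from Md to Bm is any simple undirected path whose first edge points into Md (i.e. leaves Md via a parent).
Parents of Md: {Zd, Zl}.
Enumerating:
  P1: Md <- Zd -> Zl -> Bm
  P2: Md <- Zd -> Bm
  P3: Md <- Zl <- Zd -> Bm
  P4: Md <- Zl -> Bm
That exhausts the simple backdoor paths. Count: 4.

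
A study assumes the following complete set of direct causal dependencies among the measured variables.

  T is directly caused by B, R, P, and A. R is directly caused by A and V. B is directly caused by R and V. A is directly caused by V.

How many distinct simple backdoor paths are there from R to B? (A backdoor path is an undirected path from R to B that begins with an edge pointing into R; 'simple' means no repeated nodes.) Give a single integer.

4

A backdoor path from R to B is any simple undirected path whose first edge points into R (i.e. leaves R via a parent).
Parents of R: {A, V}.
Enumerating:
  P1: R <- V -> A -> T <- B
  P2: R <- V -> B
  P3: R <- A <- V -> B
  P4: R <- A -> T <- B
That exhausts the simple backdoor paths. Count: 4.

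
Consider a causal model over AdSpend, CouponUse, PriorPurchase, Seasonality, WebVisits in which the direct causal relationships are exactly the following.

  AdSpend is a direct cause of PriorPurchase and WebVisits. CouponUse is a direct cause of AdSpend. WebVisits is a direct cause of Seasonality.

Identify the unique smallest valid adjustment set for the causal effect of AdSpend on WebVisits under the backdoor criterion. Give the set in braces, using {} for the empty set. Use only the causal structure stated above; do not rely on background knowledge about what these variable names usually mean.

Variables eligible for adjustment (non-descendants of AdSpend, excluding AdSpend and WebVisits): {CouponUse}.
Backdoor paths from AdSpend to WebVisits:
  (none)
With no backdoor paths the empty set already satisfies the criterion, and it is trivially minimal.

{}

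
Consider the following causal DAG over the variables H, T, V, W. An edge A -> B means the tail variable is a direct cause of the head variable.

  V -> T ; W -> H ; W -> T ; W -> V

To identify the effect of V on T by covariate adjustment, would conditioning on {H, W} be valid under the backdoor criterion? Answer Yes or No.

Backdoor paths from V to T (paths whose first edge points into V):
  P1: V <- W -> T
Condition 1 (no descendant of V in the set): holds — descendants of V are {T}; none are in {H, W}.
Condition 2 (every backdoor path blocked by {H, W}):
  P1: blocked at fork node W ∈ conditioning set.
{H, W} satisfies the backdoor criterion.

Yes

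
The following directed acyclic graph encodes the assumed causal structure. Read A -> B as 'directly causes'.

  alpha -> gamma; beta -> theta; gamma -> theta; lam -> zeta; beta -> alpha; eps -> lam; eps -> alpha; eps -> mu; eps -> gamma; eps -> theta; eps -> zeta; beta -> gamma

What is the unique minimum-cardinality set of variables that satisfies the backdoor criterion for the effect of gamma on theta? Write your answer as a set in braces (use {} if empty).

Variables eligible for adjustment (non-descendants of gamma, excluding gamma and theta): {alpha, beta, eps, lam, mu, zeta}.
Backdoor paths from gamma to theta:
  P1: gamma <- eps -> alpha <- beta -> theta
  P2: gamma <- eps -> theta
  P3: gamma <- beta -> alpha <- eps -> theta
  P4: gamma <- beta -> theta
  P5: gamma <- alpha <- eps -> theta
  P6: gamma <- alpha <- beta -> theta
The empty set is not sufficient: P2 (gamma <- eps -> theta) has no collider blocking it and no conditioned non-collider, so it is open.
Try {beta, eps}:
  P1: blocked at fork node eps ∈ conditioning set.
  P2: blocked at fork node eps ∈ conditioning set.
  P3: blocked at fork node beta ∈ conditioning set.
  P4: blocked at fork node beta ∈ conditioning set.
  P5: blocked at fork node eps ∈ conditioning set.
  P6: blocked at fork node beta ∈ conditioning set.
{beta, eps} contains no descendant of gamma and blocks every backdoor path.
Every element of {beta, eps} is needed (dropping beta leaves P4 open; dropping eps leaves P2 open), so no proper subset is valid.
Among all size-2 subsets of the eligible variables, only {beta, eps} blocks every backdoor path, so it is the unique smallest valid adjustment set.

{beta, eps}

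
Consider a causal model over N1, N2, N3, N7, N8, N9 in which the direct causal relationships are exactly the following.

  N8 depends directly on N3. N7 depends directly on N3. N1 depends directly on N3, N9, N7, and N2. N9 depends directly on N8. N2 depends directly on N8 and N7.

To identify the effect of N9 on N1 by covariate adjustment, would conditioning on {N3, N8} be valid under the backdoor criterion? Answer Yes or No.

Backdoor paths from N9 to N1 (paths whose first edge points into N9):
  P1: N9 <- N8 <- N3 -> N7 -> N2 -> N1
  P2: N9 <- N8 <- N3 -> N7 -> N1
  P3: N9 <- N8 <- N3 -> N1
  P4: N9 <- N8 -> N2 <- N7 <- N3 -> N1
  P5: N9 <- N8 -> N2 <- N7 -> N1
  P6: N9 <- N8 -> N2 -> N1
Condition 1 (no descendant of N9 in the set): holds — descendants of N9 are {N1}; none are in {N3, N8}.
Condition 2 (every backdoor path blocked by {N3, N8}):
  P1: blocked at chain node N8 ∈ conditioning set.
  P2: blocked at chain node N8 ∈ conditioning set.
  P3: blocked at chain node N8 ∈ conditioning set.
  P4: blocked at fork node N8 ∈ conditioning set.
  P5: blocked at fork node N8 ∈ conditioning set.
  P6: blocked at fork node N8 ∈ conditioning set.
{N3, N8} satisfies the backdoor criterion.

Yes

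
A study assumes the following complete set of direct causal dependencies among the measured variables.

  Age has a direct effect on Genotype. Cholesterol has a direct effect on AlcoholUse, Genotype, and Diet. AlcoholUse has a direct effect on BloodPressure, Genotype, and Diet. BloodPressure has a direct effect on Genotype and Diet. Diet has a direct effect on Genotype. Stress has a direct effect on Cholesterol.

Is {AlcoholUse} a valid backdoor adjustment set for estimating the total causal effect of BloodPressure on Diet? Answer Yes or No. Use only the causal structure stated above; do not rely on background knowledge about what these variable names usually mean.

Backdoor paths from BloodPressure to Diet (paths whose first edge points into BloodPressure):
  P1: BloodPressure <- AlcoholUse <- Cholesterol -> Diet
  P2: BloodPressure <- AlcoholUse <- Cholesterol -> Genotype <- Diet
  P3: BloodPressure <- AlcoholUse -> Diet
  P4: BloodPressure <- AlcoholUse -> Genotype <- Cholesterol -> Diet
  P5: BloodPressure <- AlcoholUse -> Genotype <- Diet
Condition 1 (no descendant of BloodPressure in the set): holds — descendants of BloodPressure are {Diet, Genotype}; none are in {AlcoholUse}.
Condition 2 (every backdoor path blocked by {AlcoholUse}):
  P1: blocked at chain node AlcoholUse ∈ conditioning set.
  P2: blocked at chain node AlcoholUse ∈ conditioning set.
  P3: blocked at fork node AlcoholUse ∈ conditioning set.
  P4: blocked at fork node AlcoholUse ∈ conditioning set.
  P5: blocked at fork node AlcoholUse ∈ conditioning set.
{AlcoholUse} satisfies the backdoor criterion.

Yes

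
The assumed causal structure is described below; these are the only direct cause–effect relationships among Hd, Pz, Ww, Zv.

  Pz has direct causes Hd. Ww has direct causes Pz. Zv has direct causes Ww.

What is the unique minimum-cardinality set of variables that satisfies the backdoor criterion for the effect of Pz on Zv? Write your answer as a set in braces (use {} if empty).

Variables eligible for adjustment (non-descendants of Pz, excluding Pz and Zv): {Hd}.
Backdoor paths from Pz to Zv:
  (none)
With no backdoor paths the empty set already satisfies the criterion, and it is trivially minimal.

{}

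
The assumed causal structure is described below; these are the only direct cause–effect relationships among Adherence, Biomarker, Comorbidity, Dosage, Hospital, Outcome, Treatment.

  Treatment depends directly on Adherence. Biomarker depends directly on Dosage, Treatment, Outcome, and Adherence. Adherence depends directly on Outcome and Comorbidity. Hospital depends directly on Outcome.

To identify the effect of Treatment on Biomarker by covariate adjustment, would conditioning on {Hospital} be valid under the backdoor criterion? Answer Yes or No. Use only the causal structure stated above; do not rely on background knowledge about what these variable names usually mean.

Backdoor paths from Treatment to Biomarker (paths whose first edge points into Treatment):
  P1: Treatment <- Adherence <- Outcome -> Biomarker
  P2: Treatment <- Adherence -> Biomarker
Condition 1 (no descendant of Treatment in the set): holds — descendants of Treatment are {Biomarker}; none are in {Hospital}.
Condition 2 (every backdoor path blocked by {Hospital}):
  P1: open — no interior node is in the conditioning set.
  P2: open — no interior node is in the conditioning set.
{Hospital} does not satisfy the backdoor criterion.

No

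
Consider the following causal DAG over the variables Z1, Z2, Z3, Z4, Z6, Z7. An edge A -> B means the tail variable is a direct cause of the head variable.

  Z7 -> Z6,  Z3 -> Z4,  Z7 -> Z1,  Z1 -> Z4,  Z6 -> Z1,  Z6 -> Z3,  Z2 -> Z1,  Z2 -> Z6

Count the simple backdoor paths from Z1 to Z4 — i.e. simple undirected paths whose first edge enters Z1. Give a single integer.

3

A backdoor path from Z1 to Z4 is any simple undirected path whose first edge points into Z1 (i.e. leaves Z1 via a parent).
Parents of Z1: {Z2, Z6, Z7}.
Enumerating:
  P1: Z1 <- Z2 -> Z6 -> Z3 -> Z4
  P2: Z1 <- Z7 -> Z6 -> Z3 -> Z4
  P3: Z1 <- Z6 -> Z3 -> Z4
That exhausts the simple backdoor paths. Count: 3.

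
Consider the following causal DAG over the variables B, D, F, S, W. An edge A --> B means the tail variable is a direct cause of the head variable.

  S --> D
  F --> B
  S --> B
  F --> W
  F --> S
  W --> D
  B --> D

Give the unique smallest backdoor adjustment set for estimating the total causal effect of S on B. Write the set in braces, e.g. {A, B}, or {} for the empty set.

Variables eligible for adjustment (non-descendants of S, excluding S and B): {F, W}.
Backdoor paths from S to B:
  P1: S <- F -> W -> D <- B
  P2: S <- F -> B
The empty set is not sufficient: P2 (S <- F -> B) has no collider blocking it and no conditioned non-collider, so it is open.
Try {F}:
  P1: blocked at fork node F ∈ conditioning set.
  P2: blocked at fork node F ∈ conditioning set.
{F} contains no descendant of S and blocks every backdoor path.
No other singleton works — e.g. {W} leaves P2 open — so {F} is the unique smallest valid adjustment set.

{F}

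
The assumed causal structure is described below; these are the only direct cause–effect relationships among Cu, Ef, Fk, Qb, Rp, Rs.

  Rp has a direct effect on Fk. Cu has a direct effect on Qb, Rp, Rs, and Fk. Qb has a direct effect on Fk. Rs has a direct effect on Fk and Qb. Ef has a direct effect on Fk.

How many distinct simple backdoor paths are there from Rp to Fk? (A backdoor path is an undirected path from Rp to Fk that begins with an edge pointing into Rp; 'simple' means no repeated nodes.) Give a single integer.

A backdoor path from Rp to Fk is any simple undirected path whose first edge points into Rp (i.e. leaves Rp via a parent).
Parents of Rp: {Cu}.
Enumerating:
  P1: Rp <- Cu -> Rs -> Qb -> Fk
  P2: Rp <- Cu -> Rs -> Fk
  P3: Rp <- Cu -> Qb <- Rs -> Fk
  P4: Rp <- Cu -> Qb -> Fk
  P5: Rp <- Cu -> Fk
That exhausts the simple backdoor paths. Count: 5.

5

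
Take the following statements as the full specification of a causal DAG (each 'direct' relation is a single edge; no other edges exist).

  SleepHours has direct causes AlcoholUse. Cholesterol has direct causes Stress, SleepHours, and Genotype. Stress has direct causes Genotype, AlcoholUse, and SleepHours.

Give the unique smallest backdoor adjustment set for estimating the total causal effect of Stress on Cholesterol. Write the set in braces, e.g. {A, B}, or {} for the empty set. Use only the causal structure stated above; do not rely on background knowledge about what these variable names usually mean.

{Genotype, SleepHours}

Variables eligible for adjustment (non-descendants of Stress, excluding Stress and Cholesterol): {AlcoholUse, Genotype, SleepHours}.
Backdoor paths from Stress to Cholesterol:
  P1: Stress <- Genotype -> Cholesterol
  P2: Stress <- AlcoholUse -> SleepHours -> Cholesterol
  P3: Stress <- SleepHours -> Cholesterol
The empty set is not sufficient: P1 (Stress <- Genotype -> Cholesterol) has no collider blocking it and no conditioned non-collider, so it is open.
Try {Genotype, SleepHours}:
  P1: blocked at fork node Genotype ∈ conditioning set.
  P2: blocked at chain node SleepHours ∈ conditioning set.
  P3: blocked at fork node SleepHours ∈ conditioning set.
{Genotype, SleepHours} contains no descendant of Stress and blocks every backdoor path.
Every element of {Genotype, SleepHours} is needed (dropping Genotype leaves P1 open; dropping SleepHours leaves P2 open), so no proper subset is valid.
Among all size-2 subsets of the eligible variables, only {Genotype, SleepHours} blocks every backdoor path, so it is the unique smallest valid adjustment set.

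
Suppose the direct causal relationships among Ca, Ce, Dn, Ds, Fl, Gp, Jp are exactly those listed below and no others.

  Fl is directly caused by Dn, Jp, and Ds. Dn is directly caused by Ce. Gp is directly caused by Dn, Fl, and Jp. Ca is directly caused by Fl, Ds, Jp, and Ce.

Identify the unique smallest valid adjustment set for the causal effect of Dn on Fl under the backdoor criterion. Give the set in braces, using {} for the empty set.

Variables eligible for adjustment (non-descendants of Dn, excluding Dn and Fl): {Ce, Ds, Jp}.
Backdoor paths from Dn to Fl:
  P1: Dn <- Ce -> Ca <- Jp -> Fl
  P2: Dn <- Ce -> Ca <- Jp -> Gp <- Fl
  P3: Dn <- Ce -> Ca <- Ds -> Fl
  P4: Dn <- Ce -> Ca <- Fl
Each backdoor path contains an unconditioned collider, so every path is already blocked with the empty conditioning set:
  P1: blocked at collider Ca (neither it nor any descendant is in the conditioning set).
  P2: blocked at collider Ca (neither it nor any descendant is in the conditioning set).
  P3: blocked at collider Ca (neither it nor any descendant is in the conditioning set).
  P4: blocked at collider Ca (neither it nor any descendant is in the conditioning set).
The empty set is therefore the unique smallest valid set.

{}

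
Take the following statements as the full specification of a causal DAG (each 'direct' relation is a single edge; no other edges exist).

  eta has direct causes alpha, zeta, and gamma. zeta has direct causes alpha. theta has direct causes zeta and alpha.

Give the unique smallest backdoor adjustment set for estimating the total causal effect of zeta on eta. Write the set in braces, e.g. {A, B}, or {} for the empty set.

{alpha}

Variables eligible for adjustment (non-descendants of zeta, excluding zeta and eta): {alpha, gamma}.
Backdoor paths from zeta to eta:
  P1: zeta <- alpha -> eta
The empty set is not sufficient: P1 (zeta <- alpha -> eta) has no collider blocking it and no conditioned non-collider, so it is open.
Try {alpha}:
  P1: blocked at fork node alpha ∈ conditioning set.
{alpha} contains no descendant of zeta and blocks every backdoor path.
No other singleton works — e.g. {gamma} leaves P1 open — so {alpha} is the unique smallest valid adjustment set.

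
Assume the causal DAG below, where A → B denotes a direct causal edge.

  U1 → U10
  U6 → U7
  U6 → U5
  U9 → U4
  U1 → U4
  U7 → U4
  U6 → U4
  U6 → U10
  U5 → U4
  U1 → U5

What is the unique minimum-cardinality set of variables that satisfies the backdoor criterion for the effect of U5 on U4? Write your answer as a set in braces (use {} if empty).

Variables eligible for adjustment (non-descendants of U5, excluding U5 and U4): {U1, U10, U6, U7, U9}.
Backdoor paths from U5 to U4:
  P1: U5 <- U6 -> U10 <- U1 -> U4
  P2: U5 <- U6 -> U7 -> U4
  P3: U5 <- U6 -> U4
  P4: U5 <- U1 -> U10 <- U6 -> U7 -> U4
  P5: U5 <- U1 -> U10 <- U6 -> U4
  P6: U5 <- U1 -> U4
The empty set is not sufficient: P2 (U5 <- U6 -> U7 -> U4) has no collider blocking it and no conditioned non-collider, so it is open.
Try {U1, U6}:
  P1: blocked at fork node U6 ∈ conditioning set.
  P2: blocked at fork node U6 ∈ conditioning set.
  P3: blocked at fork node U6 ∈ conditioning set.
  P4: blocked at fork node U1 ∈ conditioning set.
  P5: blocked at fork node U1 ∈ conditioning set.
  P6: blocked at fork node U1 ∈ conditioning set.
{U1, U6} contains no descendant of U5 and blocks every backdoor path.
Every element of {U1, U6} is needed (dropping U1 leaves P6 open; dropping U6 leaves P2 open), so no proper subset is valid.
Among all size-2 subsets of the eligible variables, only {U1, U6} blocks every backdoor path, so it is the unique smallest valid adjustment set.

{U1, U6}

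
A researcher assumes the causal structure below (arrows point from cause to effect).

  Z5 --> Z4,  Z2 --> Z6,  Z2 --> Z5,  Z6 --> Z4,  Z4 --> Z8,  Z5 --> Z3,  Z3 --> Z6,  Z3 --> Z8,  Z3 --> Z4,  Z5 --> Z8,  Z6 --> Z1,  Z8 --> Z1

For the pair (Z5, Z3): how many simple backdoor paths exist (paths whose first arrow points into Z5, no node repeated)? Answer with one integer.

5

A backdoor path from Z5 to Z3 is any simple undirected path whose first edge points into Z5 (i.e. leaves Z5 via a parent).
Parents of Z5: {Z2}.
Enumerating:
  P1: Z5 <- Z2 -> Z6 <- Z3
  P2: Z5 <- Z2 -> Z6 -> Z4 <- Z3
  P3: Z5 <- Z2 -> Z6 -> Z4 -> Z8 <- Z3
  P4: Z5 <- Z2 -> Z6 -> Z1 <- Z8 <- Z3
  P5: Z5 <- Z2 -> Z6 -> Z1 <- Z8 <- Z4 <- Z3
That exhausts the simple backdoor paths. Count: 5.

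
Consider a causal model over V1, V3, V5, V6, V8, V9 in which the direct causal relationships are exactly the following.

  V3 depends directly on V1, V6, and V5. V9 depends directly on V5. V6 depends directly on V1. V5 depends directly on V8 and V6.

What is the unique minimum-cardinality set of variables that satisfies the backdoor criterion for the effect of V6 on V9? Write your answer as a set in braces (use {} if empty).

Variables eligible for adjustment (non-descendants of V6, excluding V6 and V9): {V1, V8}.
Backdoor paths from V6 to V9:
  P1: V6 <- V1 -> V3 <- V5 -> V9
Each backdoor path contains an unconditioned collider, so every path is already blocked with the empty conditioning set:
  P1: blocked at collider V3 (neither it nor any descendant is in the conditioning set).
The empty set is therefore the unique smallest valid set.

{}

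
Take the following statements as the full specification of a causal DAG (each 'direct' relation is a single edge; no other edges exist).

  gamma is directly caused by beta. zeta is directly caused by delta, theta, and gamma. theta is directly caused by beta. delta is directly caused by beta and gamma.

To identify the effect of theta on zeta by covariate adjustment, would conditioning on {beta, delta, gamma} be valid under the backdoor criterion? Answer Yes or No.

Yes

Backdoor paths from theta to zeta (paths whose first edge points into theta):
  P1: theta <- beta -> gamma -> delta -> zeta
  P2: theta <- beta -> gamma -> zeta
  P3: theta <- beta -> delta <- gamma -> zeta
  P4: theta <- beta -> delta -> zeta
Condition 1 (no descendant of theta in the set): holds — descendants of theta are {zeta}; none are in {beta, delta, gamma}.
Condition 2 (every backdoor path blocked by {beta, delta, gamma}):
  P1: blocked at fork node beta ∈ conditioning set.
  P2: blocked at fork node beta ∈ conditioning set.
  P3: blocked at fork node beta ∈ conditioning set.
  P4: blocked at fork node beta ∈ conditioning set.
{beta, delta, gamma} satisfies the backdoor criterion.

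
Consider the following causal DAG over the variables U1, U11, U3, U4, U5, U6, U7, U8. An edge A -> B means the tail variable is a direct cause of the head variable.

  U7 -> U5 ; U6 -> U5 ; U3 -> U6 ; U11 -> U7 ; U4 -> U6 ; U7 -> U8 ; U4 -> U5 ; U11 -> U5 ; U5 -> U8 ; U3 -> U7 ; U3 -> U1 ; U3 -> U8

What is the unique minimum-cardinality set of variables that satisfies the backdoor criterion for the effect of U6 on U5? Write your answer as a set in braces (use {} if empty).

Variables eligible for adjustment (non-descendants of U6, excluding U6 and U5): {U1, U11, U3, U4, U7}.
Backdoor paths from U6 to U5:
  P1: U6 <- U4 -> U5
  P2: U6 <- U3 -> U7 <- U11 -> U5
  P3: U6 <- U3 -> U7 -> U5
  P4: U6 <- U3 -> U7 -> U8 <- U5
  P5: U6 <- U3 -> U8 <- U7 <- U11 -> U5
  P6: U6 <- U3 -> U8 <- U7 -> U5
  P7: U6 <- U3 -> U8 <- U5
The empty set is not sufficient: P1 (U6 <- U4 -> U5) has no collider blocking it and no conditioned non-collider, so it is open.
Try {U3, U4}:
  P1: blocked at fork node U4 ∈ conditioning set.
  P2: blocked at fork node U3 ∈ conditioning set.
  P3: blocked at fork node U3 ∈ conditioning set.
  P4: blocked at fork node U3 ∈ conditioning set.
  P5: blocked at fork node U3 ∈ conditioning set.
  P6: blocked at fork node U3 ∈ conditioning set.
  P7: blocked at fork node U3 ∈ conditioning set.
{U3, U4} contains no descendant of U6 and blocks every backdoor path.
Every element of {U3, U4} is needed (dropping U3 leaves P3 open; dropping U4 leaves P1 open), so no proper subset is valid.
Among all size-2 subsets of the eligible variables, only {U3, U4} blocks every backdoor path, so it is the unique smallest valid adjustment set.

{U3, U4}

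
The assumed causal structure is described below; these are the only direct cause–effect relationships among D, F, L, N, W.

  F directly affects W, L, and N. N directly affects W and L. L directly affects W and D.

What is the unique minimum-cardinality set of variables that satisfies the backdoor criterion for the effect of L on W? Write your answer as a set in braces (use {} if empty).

{F, N}

Variables eligible for adjustment (non-descendants of L, excluding L and W): {F, N}.
Backdoor paths from L to W:
  P1: L <- F -> N -> W
  P2: L <- F -> W
  P3: L <- N <- F -> W
  P4: L <- N -> W
The empty set is not sufficient: P1 (L <- F -> N -> W) has no collider blocking it and no conditioned non-collider, so it is open.
Try {F, N}:
  P1: blocked at fork node F ∈ conditioning set.
  P2: blocked at fork node F ∈ conditioning set.
  P3: blocked at chain node N ∈ conditioning set.
  P4: blocked at fork node N ∈ conditioning set.
{F, N} contains no descendant of L and blocks every backdoor path.
Every element of {F, N} is needed (dropping F leaves P2 open; dropping N leaves P4 open), so no proper subset is valid.
Among all size-2 subsets of the eligible variables, only {F, N} blocks every backdoor path, so it is the unique smallest valid adjustment set.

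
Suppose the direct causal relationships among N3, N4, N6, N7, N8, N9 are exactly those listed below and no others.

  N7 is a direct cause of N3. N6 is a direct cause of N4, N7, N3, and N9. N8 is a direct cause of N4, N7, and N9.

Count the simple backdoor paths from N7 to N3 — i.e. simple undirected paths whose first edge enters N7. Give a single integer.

A backdoor path from N7 to N3 is any simple undirected path whose first edge points into N7 (i.e. leaves N7 via a parent).
Parents of N7: {N6, N8}.
Enumerating:
  P1: N7 <- N8 -> N4 <- N6 -> N3
  P2: N7 <- N8 -> N9 <- N6 -> N3
  P3: N7 <- N6 -> N3
That exhausts the simple backdoor paths. Count: 3.

3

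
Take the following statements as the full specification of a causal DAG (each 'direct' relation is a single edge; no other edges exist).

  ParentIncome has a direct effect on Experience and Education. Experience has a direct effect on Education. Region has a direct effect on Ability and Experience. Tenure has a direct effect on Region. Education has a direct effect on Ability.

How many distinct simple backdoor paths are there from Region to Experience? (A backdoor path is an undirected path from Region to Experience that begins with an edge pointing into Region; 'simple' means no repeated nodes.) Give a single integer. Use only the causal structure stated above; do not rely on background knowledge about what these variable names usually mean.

A backdoor path from Region to Experience is any simple undirected path whose first edge points into Region (i.e. leaves Region via a parent).
Parents of Region: {Tenure}.
No simple path from any parent of Region reaches Experience without revisiting Region, so there are no backdoor paths.

0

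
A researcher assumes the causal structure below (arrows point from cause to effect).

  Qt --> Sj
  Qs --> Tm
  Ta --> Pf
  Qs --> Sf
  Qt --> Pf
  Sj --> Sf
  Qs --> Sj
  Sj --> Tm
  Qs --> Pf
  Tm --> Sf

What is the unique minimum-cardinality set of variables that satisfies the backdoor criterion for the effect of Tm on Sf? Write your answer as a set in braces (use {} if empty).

Variables eligible for adjustment (non-descendants of Tm, excluding Tm and Sf): {Pf, Qs, Qt, Sj, Ta}.
Backdoor paths from Tm to Sf:
  P1: Tm <- Qs -> Sj -> Sf
  P2: Tm <- Qs -> Pf <- Qt -> Sj -> Sf
  P3: Tm <- Qs -> Sf
  P4: Tm <- Sj <- Qs -> Sf
  P5: Tm <- Sj <- Qt -> Pf <- Qs -> Sf
  P6: Tm <- Sj -> Sf
The empty set is not sufficient: P1 (Tm <- Qs -> Sj -> Sf) has no collider blocking it and no conditioned non-collider, so it is open.
Try {Qs, Sj}:
  P1: blocked at fork node Qs ∈ conditioning set.
  P2: blocked at fork node Qs ∈ conditioning set.
  P3: blocked at fork node Qs ∈ conditioning set.
  P4: blocked at chain node Sj ∈ conditioning set.
  P5: blocked at chain node Sj ∈ conditioning set.
  P6: blocked at fork node Sj ∈ conditioning set.
{Qs, Sj} contains no descendant of Tm and blocks every backdoor path.
Every element of {Qs, Sj} is needed (dropping Qs leaves P3 open; dropping Sj leaves P6 open), so no proper subset is valid.
Among all size-2 subsets of the eligible variables, only {Qs, Sj} blocks every backdoor path, so it is the unique smallest valid adjustment set.

{Qs, Sj}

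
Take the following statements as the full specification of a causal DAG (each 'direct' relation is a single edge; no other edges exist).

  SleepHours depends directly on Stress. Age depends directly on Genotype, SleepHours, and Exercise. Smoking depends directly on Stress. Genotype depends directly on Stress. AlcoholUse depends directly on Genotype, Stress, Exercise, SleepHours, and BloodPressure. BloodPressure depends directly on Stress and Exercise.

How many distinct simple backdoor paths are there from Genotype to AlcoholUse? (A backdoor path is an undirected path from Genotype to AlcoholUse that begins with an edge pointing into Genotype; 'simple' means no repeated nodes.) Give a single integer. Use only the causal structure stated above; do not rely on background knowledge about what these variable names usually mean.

7

A backdoor path from Genotype to AlcoholUse is any simple undirected path whose first edge points into Genotype (i.e. leaves Genotype via a parent).
Parents of Genotype: {Stress}.
Enumerating:
  P1: Genotype <- Stress -> BloodPressure <- Exercise -> AlcoholUse
  P2: Genotype <- Stress -> BloodPressure <- Exercise -> Age <- SleepHours -> AlcoholUse
  P3: Genotype <- Stress -> BloodPressure -> AlcoholUse
  P4: Genotype <- Stress -> SleepHours -> AlcoholUse
  P5: Genotype <- Stress -> SleepHours -> Age <- Exercise -> BloodPressure -> AlcoholUse
  P6: Genotype <- Stress -> SleepHours -> Age <- Exercise -> AlcoholUse
  P7: Genotype <- Stress -> AlcoholUse
That exhausts the simple backdoor paths. Count: 7.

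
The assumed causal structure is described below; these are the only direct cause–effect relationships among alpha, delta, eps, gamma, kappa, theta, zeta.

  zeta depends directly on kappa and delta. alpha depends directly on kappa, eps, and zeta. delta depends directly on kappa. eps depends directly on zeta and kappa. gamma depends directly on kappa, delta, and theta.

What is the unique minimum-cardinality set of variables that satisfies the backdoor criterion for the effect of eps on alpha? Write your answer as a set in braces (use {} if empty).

{kappa, zeta}

Variables eligible for adjustment (non-descendants of eps, excluding eps and alpha): {delta, gamma, kappa, theta, zeta}.
Backdoor paths from eps to alpha:
  P1: eps <- kappa -> delta -> zeta -> alpha
  P2: eps <- kappa -> gamma <- delta -> zeta -> alpha
  P3: eps <- kappa -> zeta -> alpha
  P4: eps <- kappa -> alpha
  P5: eps <- zeta <- kappa -> alpha
  P6: eps <- zeta <- delta <- kappa -> alpha
  P7: eps <- zeta <- delta -> gamma <- kappa -> alpha
  P8: eps <- zeta -> alpha
The empty set is not sufficient: P1 (eps <- kappa -> delta -> zeta -> alpha) has no collider blocking it and no conditioned non-collider, so it is open.
Try {kappa, zeta}:
  P1: blocked at fork node kappa ∈ conditioning set.
  P2: blocked at fork node kappa ∈ conditioning set.
  P3: blocked at fork node kappa ∈ conditioning set.
  P4: blocked at fork node kappa ∈ conditioning set.
  P5: blocked at chain node zeta ∈ conditioning set.
  P6: blocked at chain node zeta ∈ conditioning set.
  P7: blocked at chain node zeta ∈ conditioning set.
  P8: blocked at fork node zeta ∈ conditioning set.
{kappa, zeta} contains no descendant of eps and blocks every backdoor path.
Every element of {kappa, zeta} is needed (dropping kappa leaves P4 open; dropping zeta leaves P8 open), so no proper subset is valid.
Among all size-2 subsets of the eligible variables, only {kappa, zeta} blocks every backdoor path, so it is the unique smallest valid adjustment set.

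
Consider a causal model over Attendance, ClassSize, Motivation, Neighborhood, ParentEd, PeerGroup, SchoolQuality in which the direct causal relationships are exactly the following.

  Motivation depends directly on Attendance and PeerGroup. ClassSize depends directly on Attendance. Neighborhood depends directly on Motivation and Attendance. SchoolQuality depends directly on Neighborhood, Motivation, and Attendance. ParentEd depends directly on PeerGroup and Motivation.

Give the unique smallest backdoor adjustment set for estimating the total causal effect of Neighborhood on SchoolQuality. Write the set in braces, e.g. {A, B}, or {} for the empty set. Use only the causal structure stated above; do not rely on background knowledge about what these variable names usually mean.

Variables eligible for adjustment (non-descendants of Neighborhood, excluding Neighborhood and SchoolQuality): {Attendance, ClassSize, Motivation, ParentEd, PeerGroup}.
Backdoor paths from Neighborhood to SchoolQuality:
  P1: Neighborhood <- Attendance -> Motivation -> SchoolQuality
  P2: Neighborhood <- Attendance -> SchoolQuality
  P3: Neighborhood <- Motivation <- Attendance -> SchoolQuality
  P4: Neighborhood <- Motivation -> SchoolQuality
The empty set is not sufficient: P1 (Neighborhood <- Attendance -> Motivation -> SchoolQuality) has no collider blocking it and no conditioned non-collider, so it is open.
Try {Attendance, Motivation}:
  P1: blocked at fork node Attendance ∈ conditioning set.
  P2: blocked at fork node Attendance ∈ conditioning set.
  P3: blocked at chain node Motivation ∈ conditioning set.
  P4: blocked at fork node Motivation ∈ conditioning set.
{Attendance, Motivation} contains no descendant of Neighborhood and blocks every backdoor path.
Every element of {Attendance, Motivation} is needed (dropping Attendance leaves P2 open; dropping Motivation leaves P4 open), so no proper subset is valid.
Among all size-2 subsets of the eligible variables, only {Attendance, Motivation} blocks every backdoor path, so it is the unique smallest valid adjustment set.

{Attendance, Motivation}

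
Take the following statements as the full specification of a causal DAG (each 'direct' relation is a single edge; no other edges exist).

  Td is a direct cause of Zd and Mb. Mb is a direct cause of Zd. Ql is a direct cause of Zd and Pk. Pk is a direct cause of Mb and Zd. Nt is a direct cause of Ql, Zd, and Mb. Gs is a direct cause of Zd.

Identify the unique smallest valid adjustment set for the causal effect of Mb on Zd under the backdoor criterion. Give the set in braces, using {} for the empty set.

{Nt, Pk, Td}

Variables eligible for adjustment (non-descendants of Mb, excluding Mb and Zd): {Gs, Nt, Pk, Ql, Td}.
Backdoor paths from Mb to Zd:
  P1: Mb <- Nt -> Ql -> Pk -> Zd
  P2: Mb <- Nt -> Ql -> Zd
  P3: Mb <- Nt -> Zd
  P4: Mb <- Pk <- Ql <- Nt -> Zd
  P5: Mb <- Pk <- Ql -> Zd
  P6: Mb <- Pk -> Zd
  P7: Mb <- Td -> Zd
The empty set is not sufficient: P1 (Mb <- Nt -> Ql -> Pk -> Zd) has no collider blocking it and no conditioned non-collider, so it is open.
Try {Nt, Pk, Td}:
  P1: blocked at fork node Nt ∈ conditioning set.
  P2: blocked at fork node Nt ∈ conditioning set.
  P3: blocked at fork node Nt ∈ conditioning set.
  P4: blocked at chain node Pk ∈ conditioning set.
  P5: blocked at chain node Pk ∈ conditioning set.
  P6: blocked at fork node Pk ∈ conditioning set.
  P7: blocked at fork node Td ∈ conditioning set.
{Nt, Pk, Td} contains no descendant of Mb and blocks every backdoor path.
Every element of {Nt, Pk, Td} is needed (dropping Nt leaves P2 open; dropping Pk leaves P5 open; dropping Td leaves P7 open), so no proper subset is valid.
Among all size-3 subsets of the eligible variables, only {Nt, Pk, Td} blocks every backdoor path, so it is the unique smallest valid adjustment set.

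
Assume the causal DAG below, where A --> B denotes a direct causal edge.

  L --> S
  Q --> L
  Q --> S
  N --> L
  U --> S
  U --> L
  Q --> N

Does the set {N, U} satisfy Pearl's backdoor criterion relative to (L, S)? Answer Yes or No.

Backdoor paths from L to S (paths whose first edge points into L):
  P1: L <- U -> S
  P2: L <- Q -> S
  P3: L <- N <- Q -> S
Condition 1 (no descendant of L in the set): holds — descendants of L are {S}; none are in {N, U}.
Condition 2 (every backdoor path blocked by {N, U}):
  P1: blocked at fork node U ∈ conditioning set.
  P2: open — no interior node is in the conditioning set.
  P3: blocked at chain node N ∈ conditioning set.
{N, U} does not satisfy the backdoor criterion.

No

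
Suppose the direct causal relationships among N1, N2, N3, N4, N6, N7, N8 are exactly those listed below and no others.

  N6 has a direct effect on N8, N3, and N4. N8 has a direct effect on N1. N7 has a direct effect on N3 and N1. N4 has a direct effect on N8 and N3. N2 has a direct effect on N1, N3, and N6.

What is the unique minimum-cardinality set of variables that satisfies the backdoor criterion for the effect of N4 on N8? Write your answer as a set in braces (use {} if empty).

{N6}

Variables eligible for adjustment (non-descendants of N4, excluding N4 and N8): {N2, N6, N7}.
Backdoor paths from N4 to N8:
  P1: N4 <- N6 <- N2 -> N3 <- N7 -> N1 <- N8
  P2: N4 <- N6 <- N2 -> N1 <- N8
  P3: N4 <- N6 -> N3 <- N7 -> N1 <- N8
  P4: N4 <- N6 -> N3 <- N2 -> N1 <- N8
  P5: N4 <- N6 -> N8
The empty set is not sufficient: P5 (N4 <- N6 -> N8) has no collider blocking it and no conditioned non-collider, so it is open.
Try {N6}:
  P1: blocked at chain node N6 ∈ conditioning set.
  P2: blocked at chain node N6 ∈ conditioning set.
  P3: blocked at fork node N6 ∈ conditioning set.
  P4: blocked at fork node N6 ∈ conditioning set.
  P5: blocked at fork node N6 ∈ conditioning set.
{N6} contains no descendant of N4 and blocks every backdoor path.
No other singleton works — e.g. {N7} leaves P5 open — so {N6} is the unique smallest valid adjustment set.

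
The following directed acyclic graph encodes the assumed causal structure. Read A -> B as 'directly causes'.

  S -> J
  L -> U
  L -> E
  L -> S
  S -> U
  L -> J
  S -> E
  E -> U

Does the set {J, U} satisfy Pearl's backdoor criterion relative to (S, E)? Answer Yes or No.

No

Backdoor paths from S to E (paths whose first edge points into S):
  P1: S <- L -> E
  P2: S <- L -> U <- E
Condition 1 (no descendant of S in the set): FAILS — J and U are descendants of S.
Condition 2 (every backdoor path blocked by {J, U}):
  P1: open — no interior node is in the conditioning set.
  P2: open — collider(s) U are conditioned on (or have a conditioned descendant) and no non-collider on the path is in the set.
{J, U} does not satisfy the backdoor criterion.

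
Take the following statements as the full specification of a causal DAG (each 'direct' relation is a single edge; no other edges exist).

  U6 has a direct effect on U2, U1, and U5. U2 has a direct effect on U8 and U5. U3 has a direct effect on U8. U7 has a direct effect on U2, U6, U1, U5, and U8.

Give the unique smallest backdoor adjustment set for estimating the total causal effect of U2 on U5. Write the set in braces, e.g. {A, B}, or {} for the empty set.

Variables eligible for adjustment (non-descendants of U2, excluding U2 and U5): {U1, U3, U6, U7}.
Backdoor paths from U2 to U5:
  P1: U2 <- U7 -> U6 -> U5
  P2: U2 <- U7 -> U5
  P3: U2 <- U7 -> U1 <- U6 -> U5
  P4: U2 <- U6 <- U7 -> U5
  P5: U2 <- U6 -> U5
  P6: U2 <- U6 -> U1 <- U7 -> U5
The empty set is not sufficient: P1 (U2 <- U7 -> U6 -> U5) has no collider blocking it and no conditioned non-collider, so it is open.
Try {U6, U7}:
  P1: blocked at fork node U7 ∈ conditioning set.
  P2: blocked at fork node U7 ∈ conditioning set.
  P3: blocked at fork node U7 ∈ conditioning set.
  P4: blocked at chain node U6 ∈ conditioning set.
  P5: blocked at fork node U6 ∈ conditioning set.
  P6: blocked at fork node U6 ∈ conditioning set.
{U6, U7} contains no descendant of U2 and blocks every backdoor path.
Every element of {U6, U7} is needed (dropping U6 leaves P5 open; dropping U7 leaves P2 open), so no proper subset is valid.
Among all size-2 subsets of the eligible variables, only {U6, U7} blocks every backdoor path, so it is the unique smallest valid adjustment set.

{U6, U7}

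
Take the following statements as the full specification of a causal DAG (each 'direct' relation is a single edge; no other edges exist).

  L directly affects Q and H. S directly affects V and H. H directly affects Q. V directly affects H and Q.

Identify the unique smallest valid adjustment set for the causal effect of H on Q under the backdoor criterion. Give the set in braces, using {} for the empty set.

Variables eligible for adjustment (non-descendants of H, excluding H and Q): {L, S, V}.
Backdoor paths from H to Q:
  P1: H <- L -> Q
  P2: H <- S -> V -> Q
  P3: H <- V -> Q
The empty set is not sufficient: P1 (H <- L -> Q) has no collider blocking it and no conditioned non-collider, so it is open.
Try {L, V}:
  P1: blocked at fork node L ∈ conditioning set.
  P2: blocked at chain node V ∈ conditioning set.
  P3: blocked at fork node V ∈ conditioning set.
{L, V} contains no descendant of H and blocks every backdoor path.
Every element of {L, V} is needed (dropping L leaves P1 open; dropping V leaves P2 open), so no proper subset is valid.
Among all size-2 subsets of the eligible variables, only {L, V} blocks every backdoor path, so it is the unique smallest valid adjustment set.

{L, V}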